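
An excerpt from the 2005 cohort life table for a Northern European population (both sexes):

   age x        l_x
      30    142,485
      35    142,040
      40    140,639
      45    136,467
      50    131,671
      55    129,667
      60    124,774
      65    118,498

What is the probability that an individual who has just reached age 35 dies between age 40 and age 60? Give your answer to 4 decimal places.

0.1117

We want 5|20q35 = (l_40 − l_60)/l_35.
This is the probability of reaching 40 but not 60, conditional on being alive at 35: (l_40 − l_60) / l_35.
= (140,639 − 124,774) / 142,040 = 15,865 / 142,040 = 0.111694.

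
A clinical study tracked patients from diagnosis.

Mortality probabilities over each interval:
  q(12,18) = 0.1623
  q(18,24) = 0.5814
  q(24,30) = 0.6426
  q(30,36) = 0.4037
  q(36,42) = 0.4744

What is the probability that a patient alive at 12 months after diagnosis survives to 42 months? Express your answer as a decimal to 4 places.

0.0393

The overall survival probability is (1 − 0.1623) × (1 − 0.5814) × (1 − 0.6426) × (1 − 0.4037) × (1 − 0.4744).
= 0.8377 × 0.4186 × 0.3574 × 0.5963 × 0.5256 = 0.039279.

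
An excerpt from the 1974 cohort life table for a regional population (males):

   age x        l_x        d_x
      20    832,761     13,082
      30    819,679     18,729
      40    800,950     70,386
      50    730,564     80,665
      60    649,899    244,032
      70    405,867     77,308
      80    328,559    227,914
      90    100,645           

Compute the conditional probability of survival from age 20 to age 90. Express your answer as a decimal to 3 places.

0.121

We want 70p20 = l_90/l_20.
The conditional survival probability is l_90/l_20 = 100,645/832,761 = 0.120857.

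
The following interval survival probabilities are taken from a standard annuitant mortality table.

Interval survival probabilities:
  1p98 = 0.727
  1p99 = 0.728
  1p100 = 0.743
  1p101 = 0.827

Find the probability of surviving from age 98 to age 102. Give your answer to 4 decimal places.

0.3252

4p98 = 0.727 × 0.728 × 0.743 × 0.827.
= 0.325207.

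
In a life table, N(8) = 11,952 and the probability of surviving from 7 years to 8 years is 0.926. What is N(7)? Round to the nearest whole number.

N(7) = N(8) / p = 11,952 / 0.926 = 12907.

12907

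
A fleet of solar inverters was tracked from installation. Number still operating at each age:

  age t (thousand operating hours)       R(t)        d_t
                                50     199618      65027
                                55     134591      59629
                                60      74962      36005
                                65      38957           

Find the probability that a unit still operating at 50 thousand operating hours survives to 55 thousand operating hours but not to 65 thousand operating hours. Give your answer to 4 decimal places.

This is the probability of reaching 55 but not 65, conditional on being operational at 50: (R(55) − R(65)) / R(50).
= (134591 − 38957) / 199618 = 95634 / 199618 = 0.479085.

0.4791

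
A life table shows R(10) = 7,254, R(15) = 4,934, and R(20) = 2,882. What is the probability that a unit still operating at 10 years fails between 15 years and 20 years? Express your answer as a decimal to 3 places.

0.283

This is the probability of reaching 15 but not 20, conditional on being operational at 10: (R(15) − R(20)) / R(10).
= (4,934 − 2,882) / 7,254 = 2,052 / 7,254 = 0.282878.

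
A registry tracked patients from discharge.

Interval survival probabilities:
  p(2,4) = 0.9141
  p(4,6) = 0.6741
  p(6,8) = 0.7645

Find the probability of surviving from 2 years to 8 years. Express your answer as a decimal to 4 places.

0.4711

Survival from 2 to 8 is the product of surviving each interval: 0.9141 × 0.6741 × 0.7645.
= 0.471081.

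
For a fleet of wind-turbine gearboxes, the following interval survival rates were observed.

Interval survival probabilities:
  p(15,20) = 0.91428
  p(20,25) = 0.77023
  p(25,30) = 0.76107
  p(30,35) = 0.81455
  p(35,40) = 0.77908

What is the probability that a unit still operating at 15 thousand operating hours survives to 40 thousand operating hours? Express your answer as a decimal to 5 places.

Chaining the interval survival probabilities: 0.91428 × 0.77023 × 0.76107 × 0.81455 × 0.77908.
= 0.340114.

0.34011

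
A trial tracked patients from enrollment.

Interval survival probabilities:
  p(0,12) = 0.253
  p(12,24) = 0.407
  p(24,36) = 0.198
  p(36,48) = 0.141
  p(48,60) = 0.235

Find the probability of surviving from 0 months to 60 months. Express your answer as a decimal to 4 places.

0.0007

Survival from 0 to 60 is the product of surviving each interval: 0.253 × 0.407 × 0.198 × 0.141 × 0.235.
= 0.000676.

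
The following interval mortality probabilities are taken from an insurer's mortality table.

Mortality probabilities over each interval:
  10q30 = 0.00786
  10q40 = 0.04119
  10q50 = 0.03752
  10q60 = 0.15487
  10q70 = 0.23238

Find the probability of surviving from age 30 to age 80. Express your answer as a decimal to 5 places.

Survival from 30 to 80 is the product of surviving each interval: (1 − 0.00786) × (1 − 0.04119) × (1 − 0.03752) × (1 − 0.15487) × (1 − 0.23238).
= 0.99214 × 0.95881 × 0.96248 × 0.84513 × 0.76762 = 0.593973.

0.59397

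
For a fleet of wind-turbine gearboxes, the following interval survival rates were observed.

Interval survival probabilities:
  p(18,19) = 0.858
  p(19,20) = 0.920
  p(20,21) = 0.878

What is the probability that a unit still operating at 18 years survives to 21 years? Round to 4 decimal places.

0.6931

P(survive 18→21) = 0.858 × 0.920 × 0.878.
= 0.693058.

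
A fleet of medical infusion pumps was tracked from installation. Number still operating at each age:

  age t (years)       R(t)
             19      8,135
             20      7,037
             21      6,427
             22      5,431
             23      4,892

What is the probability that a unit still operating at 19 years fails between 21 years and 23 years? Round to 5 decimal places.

This is the probability of reaching 21 but not 23, conditional on being operational at 19: (R(21) − R(23)) / R(19).
= (6,427 − 4,892) / 8,135 = 1,535 / 8,135 = 0.188691.

0.18869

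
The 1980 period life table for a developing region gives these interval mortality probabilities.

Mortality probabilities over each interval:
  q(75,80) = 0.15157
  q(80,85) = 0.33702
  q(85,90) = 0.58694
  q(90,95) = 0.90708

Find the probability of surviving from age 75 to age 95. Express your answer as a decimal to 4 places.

Survival from 75 to 95 is the product of surviving each interval: (1 − 0.15157) × (1 − 0.33702) × (1 − 0.58694) × (1 − 0.90708).
= 0.84843 × 0.66298 × 0.41306 × 0.09292 = 0.021589.

0.0216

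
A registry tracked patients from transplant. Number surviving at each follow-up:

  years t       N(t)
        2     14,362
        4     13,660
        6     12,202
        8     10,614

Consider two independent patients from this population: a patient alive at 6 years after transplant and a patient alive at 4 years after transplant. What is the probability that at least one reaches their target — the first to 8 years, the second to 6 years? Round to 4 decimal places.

0.9861

p₁ = N(8)/N(6) = 10,614/12,202 = 0.869857; p₂ = N(6)/N(4) = 12,202/13,660 = 0.893265.
P(at least one) = 1 − (1−p₁)(1−p₂) = 1 − 0.130143 × 0.106735 = 0.986109.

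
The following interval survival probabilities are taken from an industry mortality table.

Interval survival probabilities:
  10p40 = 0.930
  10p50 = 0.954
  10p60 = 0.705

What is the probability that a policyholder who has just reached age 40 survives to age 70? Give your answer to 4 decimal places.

The overall survival probability is 0.930 × 0.954 × 0.705.
= 0.625490.

0.6255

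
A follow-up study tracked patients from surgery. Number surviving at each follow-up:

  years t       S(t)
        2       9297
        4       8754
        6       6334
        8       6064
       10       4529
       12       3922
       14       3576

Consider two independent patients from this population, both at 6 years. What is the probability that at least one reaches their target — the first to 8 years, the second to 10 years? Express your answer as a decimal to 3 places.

p₁ = S(8)/S(6) = 6064/6334 = 0.957373; p₂ = S(10)/S(6) = 4529/6334 = 0.715030.
P(at least one) = 1 − (1−p₁)(1−p₂) = 1 − 0.042627 × 0.284970 = 0.987853.

0.988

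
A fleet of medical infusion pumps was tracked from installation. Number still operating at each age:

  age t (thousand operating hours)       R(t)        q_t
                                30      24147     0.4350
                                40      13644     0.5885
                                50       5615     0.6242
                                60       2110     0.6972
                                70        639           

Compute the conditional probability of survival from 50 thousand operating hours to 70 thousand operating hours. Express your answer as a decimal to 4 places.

The conditional survival probability is R(70)/R(50) = 639/5615 = 0.113802.

0.1138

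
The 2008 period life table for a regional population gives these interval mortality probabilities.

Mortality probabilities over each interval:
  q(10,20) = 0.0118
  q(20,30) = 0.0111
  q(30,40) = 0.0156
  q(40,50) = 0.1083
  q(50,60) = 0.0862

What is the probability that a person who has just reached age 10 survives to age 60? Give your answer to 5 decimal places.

0.78386

Chaining the interval survival probabilities: (1 − 0.0118) × (1 − 0.0111) × (1 − 0.0156) × (1 − 0.1083) × (1 − 0.0862).
= 0.9882 × 0.9889 × 0.9844 × 0.8917 × 0.9138 = 0.783860.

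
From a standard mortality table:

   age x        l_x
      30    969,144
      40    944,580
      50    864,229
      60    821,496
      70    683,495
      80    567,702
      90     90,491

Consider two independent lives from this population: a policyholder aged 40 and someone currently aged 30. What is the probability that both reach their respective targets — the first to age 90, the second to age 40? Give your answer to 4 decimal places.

p₁ = l_90/l_40 = 90,491/944,580 = 0.095800; p₂ = l_40/l_30 = 944,580/969,144 = 0.974654.
P(both) = p₁ × p₂ = 0.095800 × 0.974654 = 0.093372.

0.0934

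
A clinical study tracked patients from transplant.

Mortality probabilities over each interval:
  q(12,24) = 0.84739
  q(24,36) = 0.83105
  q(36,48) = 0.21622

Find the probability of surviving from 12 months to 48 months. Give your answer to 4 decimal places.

0.0202

Chaining the interval survival probabilities: (1 − 0.84739) × (1 − 0.83105) × (1 − 0.21622).
= 0.15261 × 0.16895 × 0.78378 = 0.020209.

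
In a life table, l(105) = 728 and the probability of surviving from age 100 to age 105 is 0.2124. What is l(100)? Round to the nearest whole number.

3427

l(100) = l(105) / p = 728 / 0.2124 = 3427.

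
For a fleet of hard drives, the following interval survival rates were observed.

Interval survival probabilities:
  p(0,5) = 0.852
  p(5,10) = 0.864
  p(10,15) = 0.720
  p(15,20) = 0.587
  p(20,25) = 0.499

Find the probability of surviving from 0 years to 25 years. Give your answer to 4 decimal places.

The overall survival probability is 0.852 × 0.864 × 0.720 × 0.587 × 0.499.
= 0.155247.

0.1552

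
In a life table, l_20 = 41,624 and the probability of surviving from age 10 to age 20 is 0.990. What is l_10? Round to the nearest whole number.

42044

l_10 = l_20 / p = 41,624 / 0.990 = 42044.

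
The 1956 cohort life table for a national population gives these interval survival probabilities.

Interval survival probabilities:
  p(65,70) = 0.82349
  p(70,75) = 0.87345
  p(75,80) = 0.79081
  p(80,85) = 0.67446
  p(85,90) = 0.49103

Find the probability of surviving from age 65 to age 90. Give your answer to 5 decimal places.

The overall survival probability is 0.82349 × 0.87345 × 0.79081 × 0.67446 × 0.49103.
= 0.188379.

0.18838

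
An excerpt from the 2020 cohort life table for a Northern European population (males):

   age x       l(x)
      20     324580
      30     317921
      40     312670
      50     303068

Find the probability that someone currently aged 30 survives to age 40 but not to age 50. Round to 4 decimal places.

0.0302

This is the probability of reaching 40 but not 50, conditional on being alive at 30: (l(40) − l(50)) / l(30).
= (312670 − 303068) / 317921 = 9602 / 317921 = 0.030202.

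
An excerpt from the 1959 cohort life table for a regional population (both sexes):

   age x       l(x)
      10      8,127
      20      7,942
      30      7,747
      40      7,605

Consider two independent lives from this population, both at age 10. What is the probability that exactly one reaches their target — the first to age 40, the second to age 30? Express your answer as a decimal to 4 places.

p₁ = l(40)/l(10) = 7,605/8,127 = 0.935770; p₂ = l(30)/l(10) = 7,747/8,127 = 0.953242.
P(exactly one) = p₁(1−p₂) + (1−p₁)p₂ = 0.043755 + 0.061227 = 0.104981.

0.1050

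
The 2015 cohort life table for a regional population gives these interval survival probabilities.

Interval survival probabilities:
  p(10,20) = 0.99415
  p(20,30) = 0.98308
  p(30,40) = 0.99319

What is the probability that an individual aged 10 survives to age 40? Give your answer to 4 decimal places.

0.9707

Chaining the interval survival probabilities: 0.99415 × 0.98308 × 0.99319.
= 0.970673.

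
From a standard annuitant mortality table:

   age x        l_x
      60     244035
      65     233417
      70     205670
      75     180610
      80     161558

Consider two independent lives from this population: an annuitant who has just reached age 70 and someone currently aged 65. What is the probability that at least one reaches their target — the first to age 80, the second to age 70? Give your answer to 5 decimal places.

p₁ = l_80/l_70 = 161558/205670 = 0.785520; p₂ = l_70/l_65 = 205670/233417 = 0.881127.
P(at least one) = 1 − (1−p₁)(1−p₂) = 1 − 0.214480 × 0.118873 = 0.974504.

0.97450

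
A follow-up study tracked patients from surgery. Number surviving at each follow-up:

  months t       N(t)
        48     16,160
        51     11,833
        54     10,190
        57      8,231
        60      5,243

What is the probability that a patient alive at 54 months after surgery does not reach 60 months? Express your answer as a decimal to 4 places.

P(die before 60 | alive at 54) = 1 − N(60)/N(54) = 1 − 5,243/10,190 = (4,947)/10,190 = 0.485476.

0.4855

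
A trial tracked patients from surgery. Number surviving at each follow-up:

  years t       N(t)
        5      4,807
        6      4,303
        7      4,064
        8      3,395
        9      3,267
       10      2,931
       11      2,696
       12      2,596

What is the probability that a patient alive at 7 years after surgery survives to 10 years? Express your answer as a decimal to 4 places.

0.7212

The conditional survival probability is N(10)/N(7) = 2,931/4,064 = 0.721211.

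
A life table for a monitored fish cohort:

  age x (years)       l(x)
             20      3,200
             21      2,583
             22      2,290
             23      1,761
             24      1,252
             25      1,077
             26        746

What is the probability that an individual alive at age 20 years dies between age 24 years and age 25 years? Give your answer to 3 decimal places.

0.055

This is the probability of reaching 24 but not 25, conditional on being alive at 20: (l(24) − l(25)) / l(20).
= (1,252 − 1,077) / 3,200 = 175 / 3,200 = 0.054688.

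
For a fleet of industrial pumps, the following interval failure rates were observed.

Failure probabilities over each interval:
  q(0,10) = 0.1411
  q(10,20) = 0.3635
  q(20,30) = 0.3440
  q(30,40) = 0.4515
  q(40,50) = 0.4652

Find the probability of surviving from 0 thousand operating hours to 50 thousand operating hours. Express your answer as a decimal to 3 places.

0.105

Survival from 0 to 50 is the product of surviving each interval: (1 − 0.1411) × (1 − 0.3635) × (1 − 0.3440) × (1 − 0.4515) × (1 − 0.4652).
= 0.8589 × 0.6365 × 0.6560 × 0.5485 × 0.5348 = 0.105199.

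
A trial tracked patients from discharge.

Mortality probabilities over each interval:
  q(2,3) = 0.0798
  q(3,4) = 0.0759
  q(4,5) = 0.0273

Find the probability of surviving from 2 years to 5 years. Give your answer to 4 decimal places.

0.8271

P(survive 2→5) = (1 − 0.0798) × (1 − 0.0759) × (1 − 0.0273).
= 0.9202 × 0.9241 × 0.9727 = 0.827142.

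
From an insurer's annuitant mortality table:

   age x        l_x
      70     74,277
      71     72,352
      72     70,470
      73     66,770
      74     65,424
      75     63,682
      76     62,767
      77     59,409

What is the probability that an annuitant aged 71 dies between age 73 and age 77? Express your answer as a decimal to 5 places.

0.10174

We want 2|4q71 = (l_73 − l_77)/l_71.
This is the probability of reaching 73 but not 77, conditional on being alive at 71: (l_73 − l_77) / l_71.
= (66,770 − 59,409) / 72,352 = 7,361 / 72,352 = 0.101739.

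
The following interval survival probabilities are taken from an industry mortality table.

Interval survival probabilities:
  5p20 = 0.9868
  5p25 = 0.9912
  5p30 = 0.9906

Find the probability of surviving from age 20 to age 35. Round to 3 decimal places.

15p20 = 0.9868 × 0.9912 × 0.9906.
= 0.968922.

0.969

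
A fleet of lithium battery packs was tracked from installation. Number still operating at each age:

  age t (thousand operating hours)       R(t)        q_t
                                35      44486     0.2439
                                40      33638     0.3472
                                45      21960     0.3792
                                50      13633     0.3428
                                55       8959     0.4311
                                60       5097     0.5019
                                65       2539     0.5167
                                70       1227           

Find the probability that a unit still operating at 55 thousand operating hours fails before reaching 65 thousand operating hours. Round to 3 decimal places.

P(fail before 65 | operational at 55) = 1 − R(65)/R(55) = 1 − 2539/8959 = (6420)/8959 = 0.716598.

0.717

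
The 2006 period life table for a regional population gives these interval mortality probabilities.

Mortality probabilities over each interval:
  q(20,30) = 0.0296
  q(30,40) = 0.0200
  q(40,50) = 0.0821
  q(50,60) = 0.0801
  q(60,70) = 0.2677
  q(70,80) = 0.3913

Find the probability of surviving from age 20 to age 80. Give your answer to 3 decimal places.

0.358

Chaining the interval survival probabilities: (1 − 0.0296) × (1 − 0.0200) × (1 − 0.0821) × (1 − 0.0801) × (1 − 0.2677) × (1 − 0.3913).
= 0.9704 × 0.9800 × 0.9179 × 0.9199 × 0.7323 × 0.6087 = 0.357936.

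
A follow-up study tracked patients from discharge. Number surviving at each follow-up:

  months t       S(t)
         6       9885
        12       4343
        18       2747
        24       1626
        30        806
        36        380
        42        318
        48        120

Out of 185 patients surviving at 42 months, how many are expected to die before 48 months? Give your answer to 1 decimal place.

115.2

The relevant probability is 1 − 120/318 = 0.622642.
Expected number = 185 × 0.622642 = 115.2.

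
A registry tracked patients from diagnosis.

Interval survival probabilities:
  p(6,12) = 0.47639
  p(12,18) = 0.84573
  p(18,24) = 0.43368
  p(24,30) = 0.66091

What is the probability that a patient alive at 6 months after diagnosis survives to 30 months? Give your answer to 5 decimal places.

0.11548

Chaining the interval survival probabilities: 0.47639 × 0.84573 × 0.43368 × 0.66091.
= 0.115480.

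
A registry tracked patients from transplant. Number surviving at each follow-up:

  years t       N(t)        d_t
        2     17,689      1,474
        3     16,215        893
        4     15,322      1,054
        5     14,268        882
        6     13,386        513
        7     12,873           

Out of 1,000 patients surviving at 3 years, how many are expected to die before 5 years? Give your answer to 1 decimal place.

120.1

The relevant probability is 1 − 14,268/16,215 = 0.120074.
Expected number = 1,000 × 0.120074 = 120.1.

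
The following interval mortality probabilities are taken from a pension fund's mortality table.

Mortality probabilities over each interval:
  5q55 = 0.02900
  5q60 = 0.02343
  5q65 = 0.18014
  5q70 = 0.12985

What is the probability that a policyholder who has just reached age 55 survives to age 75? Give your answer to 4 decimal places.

0.6765

Chaining the interval survival probabilities: (1 − 0.02900) × (1 − 0.02343) × (1 − 0.18014) × (1 − 0.12985).
= 0.97100 × 0.97657 × 0.81986 × 0.87015 = 0.676482.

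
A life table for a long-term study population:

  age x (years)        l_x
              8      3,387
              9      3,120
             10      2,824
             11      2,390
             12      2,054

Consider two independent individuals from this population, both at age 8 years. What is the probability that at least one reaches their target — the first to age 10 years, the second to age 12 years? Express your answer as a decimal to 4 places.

p₁ = l_10/l_8 = 2,824/3,387 = 0.833776; p₂ = l_12/l_8 = 2,054/3,387 = 0.606436.
P(at least one) = 1 − (1−p₁)(1−p₂) = 1 − 0.166224 × 0.393564 = 0.934580.

0.9346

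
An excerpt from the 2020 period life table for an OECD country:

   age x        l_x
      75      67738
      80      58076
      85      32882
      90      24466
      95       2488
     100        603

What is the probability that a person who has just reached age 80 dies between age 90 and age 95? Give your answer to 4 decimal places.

0.3784

We want 10|5q80 = (l_90 − l_95)/l_80.
This is the probability of reaching 90 but not 95, conditional on being alive at 80: (l_90 − l_95) / l_80.
= (24466 − 2488) / 58076 = 21978 / 58076 = 0.378435.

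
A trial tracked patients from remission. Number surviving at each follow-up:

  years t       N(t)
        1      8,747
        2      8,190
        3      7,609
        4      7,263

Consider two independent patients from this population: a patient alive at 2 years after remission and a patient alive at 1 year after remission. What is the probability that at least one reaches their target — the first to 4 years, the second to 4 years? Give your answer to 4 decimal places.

0.9808

p₁ = N(4)/N(2) = 7,263/8,190 = 0.886813; p₂ = N(4)/N(1) = 7,263/8,747 = 0.830342.
P(at least one) = 1 − (1−p₁)(1−p₂) = 1 − 0.113187 × 0.169658 = 0.980797.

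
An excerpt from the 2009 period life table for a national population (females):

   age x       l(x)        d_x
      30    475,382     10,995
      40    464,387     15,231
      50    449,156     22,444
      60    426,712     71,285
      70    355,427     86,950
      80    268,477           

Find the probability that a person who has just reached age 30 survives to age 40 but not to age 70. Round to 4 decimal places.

This is the probability of reaching 40 but not 70, conditional on being alive at 30: (l(40) − l(70)) / l(30).
= (464,387 − 355,427) / 475,382 = 108,960 / 475,382 = 0.229205.

0.2292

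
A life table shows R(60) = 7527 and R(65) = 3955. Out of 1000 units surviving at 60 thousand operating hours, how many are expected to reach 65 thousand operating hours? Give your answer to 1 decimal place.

The relevant probability is 3955/7527 = 0.525442.
Expected number = 1000 × 0.525442 = 525.4.

525.4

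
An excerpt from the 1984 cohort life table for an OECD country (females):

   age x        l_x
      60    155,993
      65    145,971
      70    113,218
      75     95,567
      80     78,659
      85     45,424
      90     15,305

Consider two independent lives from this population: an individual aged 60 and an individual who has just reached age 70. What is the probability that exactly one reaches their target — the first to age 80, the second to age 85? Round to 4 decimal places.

p₁ = l_80/l_60 = 78,659/155,993 = 0.504247; p₂ = l_85/l_70 = 45,424/113,218 = 0.401208.
P(exactly one) = p₁(1−p₂) + (1−p₁)p₂ = 0.301939 + 0.198900 = 0.500839.

0.5008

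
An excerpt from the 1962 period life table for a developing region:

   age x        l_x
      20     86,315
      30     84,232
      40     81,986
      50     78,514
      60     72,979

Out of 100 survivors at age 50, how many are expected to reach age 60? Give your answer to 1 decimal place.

The relevant probability is 72,979/78,514 = 0.929503.
Expected number = 100 × 0.929503 = 93.0.

93.0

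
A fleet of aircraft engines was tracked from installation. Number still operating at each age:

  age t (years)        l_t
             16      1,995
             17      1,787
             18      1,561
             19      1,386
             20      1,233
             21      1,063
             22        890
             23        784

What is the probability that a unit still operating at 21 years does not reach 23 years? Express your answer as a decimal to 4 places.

0.2625

P(fail before 23 | operational at 21) = 1 − l_23/l_21 = 1 − 784/1,063 = (279)/1,063 = 0.262465.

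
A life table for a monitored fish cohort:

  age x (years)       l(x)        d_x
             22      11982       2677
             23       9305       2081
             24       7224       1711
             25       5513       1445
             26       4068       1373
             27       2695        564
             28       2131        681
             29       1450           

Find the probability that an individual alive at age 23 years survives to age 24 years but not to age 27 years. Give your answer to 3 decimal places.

This is the probability of reaching 24 but not 27, conditional on being alive at 23: (l(24) − l(27)) / l(23).
= (7224 − 2695) / 9305 = 4529 / 9305 = 0.486728.

0.487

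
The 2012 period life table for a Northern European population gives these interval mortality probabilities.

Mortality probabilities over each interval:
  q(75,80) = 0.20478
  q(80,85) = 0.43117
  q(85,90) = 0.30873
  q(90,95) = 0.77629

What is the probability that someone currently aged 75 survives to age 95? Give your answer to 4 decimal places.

0.0700

Survival from 75 to 95 is the product of surviving each interval: (1 − 0.20478) × (1 − 0.43117) × (1 − 0.30873) × (1 − 0.77629).
= 0.79522 × 0.56883 × 0.69127 × 0.22371 = 0.069952.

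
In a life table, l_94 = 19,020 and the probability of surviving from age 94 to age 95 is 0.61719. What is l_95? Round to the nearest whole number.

11739

l_95 = l_94 × p = 19,020 × 0.61719 = 11739.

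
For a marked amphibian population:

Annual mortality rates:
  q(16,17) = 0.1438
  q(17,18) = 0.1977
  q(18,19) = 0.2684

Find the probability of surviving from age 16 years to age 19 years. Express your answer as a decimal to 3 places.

Survival from 16 to 19 is the product of surviving each interval: (1 − 0.1438) × (1 − 0.1977) × (1 − 0.2684).
= 0.8562 × 0.8023 × 0.7316 = 0.502557.

0.503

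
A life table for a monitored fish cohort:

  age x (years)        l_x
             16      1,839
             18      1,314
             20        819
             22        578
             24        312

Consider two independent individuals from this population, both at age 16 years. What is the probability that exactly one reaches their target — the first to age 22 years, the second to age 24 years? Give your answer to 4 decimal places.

0.3773

p₁ = l_22/l_16 = 578/1,839 = 0.314301; p₂ = l_24/l_16 = 312/1,839 = 0.169657.
P(exactly one) = p₁(1−p₂) + (1−p₁)p₂ = 0.260978 + 0.116334 = 0.377311.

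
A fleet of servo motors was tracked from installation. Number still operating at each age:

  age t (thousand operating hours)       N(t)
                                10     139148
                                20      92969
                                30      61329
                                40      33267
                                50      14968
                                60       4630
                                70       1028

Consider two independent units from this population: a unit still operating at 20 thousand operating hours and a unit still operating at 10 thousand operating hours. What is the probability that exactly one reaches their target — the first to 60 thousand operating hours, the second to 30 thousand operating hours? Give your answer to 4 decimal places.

0.4466

p₁ = N(60)/N(20) = 4630/92969 = 0.049802; p₂ = N(30)/N(10) = 61329/139148 = 0.440747.
P(exactly one) = p₁(1−p₂) + (1−p₁)p₂ = 0.027852 + 0.418797 = 0.446649.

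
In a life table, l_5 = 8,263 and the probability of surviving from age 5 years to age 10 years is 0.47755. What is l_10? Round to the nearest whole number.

3946

l_10 = l_5 × p = 8,263 × 0.47755 = 3946.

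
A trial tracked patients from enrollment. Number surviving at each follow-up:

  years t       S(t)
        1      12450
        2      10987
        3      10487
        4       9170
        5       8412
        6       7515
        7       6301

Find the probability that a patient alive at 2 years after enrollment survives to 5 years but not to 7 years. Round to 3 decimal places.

0.192

This is the probability of reaching 5 but not 7, conditional on being alive at 2: (S(5) − S(7)) / S(2).
= (8412 − 6301) / 10987 = 2111 / 10987 = 0.192136.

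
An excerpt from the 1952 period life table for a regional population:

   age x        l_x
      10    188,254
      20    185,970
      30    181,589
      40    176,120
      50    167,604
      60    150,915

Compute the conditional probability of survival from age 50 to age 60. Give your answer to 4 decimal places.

0.9004

The conditional survival probability is l_60/l_50 = 150,915/167,604 = 0.900426.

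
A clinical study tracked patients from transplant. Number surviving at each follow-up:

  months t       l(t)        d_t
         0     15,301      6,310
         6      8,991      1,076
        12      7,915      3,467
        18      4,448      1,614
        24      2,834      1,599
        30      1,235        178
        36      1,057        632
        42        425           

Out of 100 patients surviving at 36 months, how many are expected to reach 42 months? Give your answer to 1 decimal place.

The relevant probability is 425/1,057 = 0.402081.
Expected number = 100 × 0.402081 = 40.2.

40.2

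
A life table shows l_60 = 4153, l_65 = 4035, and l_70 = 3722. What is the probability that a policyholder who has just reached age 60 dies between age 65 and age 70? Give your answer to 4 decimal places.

0.0754

We want 5|5q60 = (l_65 − l_70)/l_60.
This is the probability of reaching 65 but not 70, conditional on being alive at 60: (l_65 − l_70) / l_60.
= (4035 − 3722) / 4153 = 313 / 4153 = 0.075367.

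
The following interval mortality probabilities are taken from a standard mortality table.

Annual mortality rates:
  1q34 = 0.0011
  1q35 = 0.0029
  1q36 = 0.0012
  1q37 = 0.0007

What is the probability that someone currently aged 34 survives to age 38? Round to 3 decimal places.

The overall survival probability is (1 − 0.0011) × (1 − 0.0029) × (1 − 0.0012) × (1 − 0.0007).
= 0.9989 × 0.9971 × 0.9988 × 0.9993 = 0.994112.

0.994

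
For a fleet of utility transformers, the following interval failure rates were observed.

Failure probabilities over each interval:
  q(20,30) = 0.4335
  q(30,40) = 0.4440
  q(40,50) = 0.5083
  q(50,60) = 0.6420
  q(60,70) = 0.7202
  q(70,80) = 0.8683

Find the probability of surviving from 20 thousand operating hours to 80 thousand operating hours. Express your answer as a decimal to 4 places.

0.0020

Survival from 20 to 80 is the product of surviving each interval: (1 − 0.4335) × (1 − 0.4440) × (1 − 0.5083) × (1 − 0.6420) × (1 − 0.7202) × (1 − 0.8683).
= 0.5665 × 0.5560 × 0.4917 × 0.3580 × 0.2798 × 0.1317 = 0.002043.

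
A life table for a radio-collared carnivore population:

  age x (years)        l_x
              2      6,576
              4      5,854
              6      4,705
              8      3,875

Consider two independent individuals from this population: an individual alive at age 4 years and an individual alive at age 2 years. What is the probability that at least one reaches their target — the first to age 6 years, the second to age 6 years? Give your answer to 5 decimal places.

0.94416

p₁ = l_6/l_4 = 4,705/5,854 = 0.803724; p₂ = l_6/l_2 = 4,705/6,576 = 0.715481.
P(at least one) = 1 − (1−p₁)(1−p₂) = 1 − 0.196276 × 0.284519 = 0.944156.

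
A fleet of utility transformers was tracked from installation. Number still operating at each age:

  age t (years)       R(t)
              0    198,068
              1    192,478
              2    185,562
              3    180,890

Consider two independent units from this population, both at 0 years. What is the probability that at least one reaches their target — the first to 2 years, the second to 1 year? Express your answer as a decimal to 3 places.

0.998

p₁ = R(2)/R(0) = 185,562/198,068 = 0.936860; p₂ = R(1)/R(0) = 192,478/198,068 = 0.971777.
P(at least one) = 1 − (1−p₁)(1−p₂) = 1 − 0.063140 × 0.028223 = 0.998218.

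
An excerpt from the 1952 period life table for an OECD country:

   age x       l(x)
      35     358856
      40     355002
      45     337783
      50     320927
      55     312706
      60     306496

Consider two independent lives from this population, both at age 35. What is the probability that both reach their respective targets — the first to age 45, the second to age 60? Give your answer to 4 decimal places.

p₁ = l(45)/l(35) = 337783/358856 = 0.941277; p₂ = l(60)/l(35) = 306496/358856 = 0.854092.
P(both) = p₁ × p₂ = 0.941277 × 0.854092 = 0.803937.

0.8039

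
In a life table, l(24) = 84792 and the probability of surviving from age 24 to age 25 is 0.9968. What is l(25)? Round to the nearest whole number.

84521

l(25) = l(24) × p = 84792 × 0.9968 = 84521.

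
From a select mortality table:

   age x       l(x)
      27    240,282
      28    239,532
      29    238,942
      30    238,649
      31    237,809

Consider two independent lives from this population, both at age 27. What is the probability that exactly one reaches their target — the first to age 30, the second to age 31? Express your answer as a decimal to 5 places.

p₁ = l(30)/l(27) = 238,649/240,282 = 0.993204; p₂ = l(31)/l(27) = 237,809/240,282 = 0.989708.
P(exactly one) = p₁(1−p₂) + (1−p₁)p₂ = 0.010222 + 0.006726 = 0.016948.

0.01695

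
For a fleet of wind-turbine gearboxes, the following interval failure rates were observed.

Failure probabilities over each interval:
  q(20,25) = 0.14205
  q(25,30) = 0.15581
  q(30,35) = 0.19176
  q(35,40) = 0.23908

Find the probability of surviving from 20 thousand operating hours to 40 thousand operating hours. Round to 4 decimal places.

P(survive 20→40) = (1 − 0.14205) × (1 − 0.15581) × (1 − 0.19176) × (1 − 0.23908).
= 0.85795 × 0.84419 × 0.80824 × 0.76092 = 0.445432.

0.4454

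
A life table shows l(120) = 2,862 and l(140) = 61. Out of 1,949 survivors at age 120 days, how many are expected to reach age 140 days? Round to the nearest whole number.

42

The relevant probability is 61/2,862 = 0.021314.
Expected number = 1,949 × 0.021314 = 42.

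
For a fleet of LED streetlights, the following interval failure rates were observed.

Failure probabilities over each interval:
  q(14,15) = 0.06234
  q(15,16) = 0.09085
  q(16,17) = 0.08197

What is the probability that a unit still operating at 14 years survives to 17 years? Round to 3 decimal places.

The overall survival probability is (1 − 0.06234) × (1 − 0.09085) × (1 − 0.08197).
= 0.93766 × 0.90915 × 0.91803 = 0.782596.

0.783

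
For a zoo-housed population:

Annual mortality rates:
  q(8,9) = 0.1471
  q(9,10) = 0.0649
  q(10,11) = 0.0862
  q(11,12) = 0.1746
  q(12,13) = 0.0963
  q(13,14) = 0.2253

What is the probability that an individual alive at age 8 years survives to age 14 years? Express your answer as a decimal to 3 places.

0.421

Chaining the interval survival probabilities: (1 − 0.1471) × (1 − 0.0649) × (1 − 0.0862) × (1 − 0.1746) × (1 − 0.0963) × (1 − 0.2253).
= 0.8529 × 0.9351 × 0.9138 × 0.8254 × 0.9037 × 0.7747 = 0.421143.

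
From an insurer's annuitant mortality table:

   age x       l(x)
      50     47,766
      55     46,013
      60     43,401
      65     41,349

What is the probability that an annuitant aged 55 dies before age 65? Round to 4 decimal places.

0.1014

P(die before 65 | alive at 55) = 1 − l(65)/l(55) = 1 − 41,349/46,013 = (4,664)/46,013 = 0.101363.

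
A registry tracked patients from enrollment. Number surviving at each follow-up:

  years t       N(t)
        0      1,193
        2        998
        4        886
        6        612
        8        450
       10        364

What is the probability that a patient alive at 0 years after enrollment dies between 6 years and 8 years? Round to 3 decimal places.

0.136

This is the probability of reaching 6 but not 8, conditional on being alive at 0: (N(6) − N(8)) / N(0).
= (612 − 450) / 1,193 = 162 / 1,193 = 0.135792.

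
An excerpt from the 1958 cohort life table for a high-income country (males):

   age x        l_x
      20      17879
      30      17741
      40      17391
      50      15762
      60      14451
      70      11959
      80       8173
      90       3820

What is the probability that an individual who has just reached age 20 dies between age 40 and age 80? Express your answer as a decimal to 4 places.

0.5156

We want 20|40q20 = (l_40 − l_80)/l_20.
This is the probability of reaching 40 but not 80, conditional on being alive at 20: (l_40 − l_80) / l_20.
= (17391 − 8173) / 17879 = 9218 / 17879 = 0.515577.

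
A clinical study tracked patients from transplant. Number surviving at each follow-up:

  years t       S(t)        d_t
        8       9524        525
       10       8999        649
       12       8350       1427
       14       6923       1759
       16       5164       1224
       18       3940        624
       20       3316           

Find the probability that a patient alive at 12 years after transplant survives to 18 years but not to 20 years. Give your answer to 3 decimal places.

This is the probability of reaching 18 but not 20, conditional on being alive at 12: (S(18) − S(20)) / S(12).
= (3940 − 3316) / 8350 = 624 / 8350 = 0.074731.

0.075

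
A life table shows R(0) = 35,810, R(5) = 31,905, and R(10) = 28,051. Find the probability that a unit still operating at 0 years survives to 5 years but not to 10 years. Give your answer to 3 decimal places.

This is the probability of reaching 5 but not 10, conditional on being operational at 0: (R(5) − R(10)) / R(0).
= (31,905 − 28,051) / 35,810 = 3,854 / 35,810 = 0.107624.

0.108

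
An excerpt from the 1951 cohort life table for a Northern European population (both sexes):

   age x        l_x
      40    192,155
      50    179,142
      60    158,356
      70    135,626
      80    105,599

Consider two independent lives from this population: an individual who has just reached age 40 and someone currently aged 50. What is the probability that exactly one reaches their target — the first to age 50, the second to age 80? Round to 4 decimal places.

0.4226

p₁ = l_50/l_40 = 179,142/192,155 = 0.932279; p₂ = l_80/l_50 = 105,599/179,142 = 0.589471.
P(exactly one) = p₁(1−p₂) + (1−p₁)p₂ = 0.382728 + 0.039920 = 0.422647.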